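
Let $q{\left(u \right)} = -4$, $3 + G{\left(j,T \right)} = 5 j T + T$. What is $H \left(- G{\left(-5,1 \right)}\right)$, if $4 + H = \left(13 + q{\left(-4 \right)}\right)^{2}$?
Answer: $2079$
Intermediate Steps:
$G{\left(j,T \right)} = -3 + T + 5 T j$ ($G{\left(j,T \right)} = -3 + \left(5 j T + T\right) = -3 + \left(5 T j + T\right) = -3 + \left(T + 5 T j\right) = -3 + T + 5 T j$)
$H = 77$ ($H = -4 + \left(13 - 4\right)^{2} = -4 + 9^{2} = -4 + 81 = 77$)
$H \left(- G{\left(-5,1 \right)}\right) = 77 \left(- (-3 + 1 + 5 \cdot 1 \left(-5\right))\right) = 77 \left(- (-3 + 1 - 25)\right) = 77 \left(\left(-1\right) \left(-27\right)\right) = 77 \cdot 27 = 2079$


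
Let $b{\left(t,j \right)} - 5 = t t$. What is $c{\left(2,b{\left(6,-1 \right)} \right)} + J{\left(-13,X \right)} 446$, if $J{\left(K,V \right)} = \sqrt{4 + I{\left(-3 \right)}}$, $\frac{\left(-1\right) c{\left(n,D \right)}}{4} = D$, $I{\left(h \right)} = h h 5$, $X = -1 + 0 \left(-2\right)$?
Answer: $2958$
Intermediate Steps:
$X = -1$ ($X = -1 + 0 = -1$)
$b{\left(t,j \right)} = 5 + t^{2}$ ($b{\left(t,j \right)} = 5 + t t = 5 + t^{2}$)
$I{\left(h \right)} = 5 h^{2}$ ($I{\left(h \right)} = h^{2} \cdot 5 = 5 h^{2}$)
$c{\left(n,D \right)} = - 4 D$
$J{\left(K,V \right)} = 7$ ($J{\left(K,V \right)} = \sqrt{4 + 5 \left(-3\right)^{2}} = \sqrt{4 + 5 \cdot 9} = \sqrt{4 + 45} = \sqrt{49} = 7$)
$c{\left(2,b{\left(6,-1 \right)} \right)} + J{\left(-13,X \right)} 446 = - 4 \left(5 + 6^{2}\right) + 7 \cdot 446 = - 4 \left(5 + 36\right) + 3122 = \left(-4\right) 41 + 3122 = -164 + 3122 = 2958$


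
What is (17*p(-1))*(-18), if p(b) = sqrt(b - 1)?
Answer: -306*I*sqrt(2) ≈ -432.75*I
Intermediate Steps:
p(b) = sqrt(-1 + b)
(17*p(-1))*(-18) = (17*sqrt(-1 - 1))*(-18) = (17*sqrt(-2))*(-18) = (17*(I*sqrt(2)))*(-18) = (17*I*sqrt(2))*(-18) = -306*I*sqrt(2)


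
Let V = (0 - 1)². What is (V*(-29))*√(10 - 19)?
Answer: -87*I ≈ -87.0*I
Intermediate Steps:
V = 1 (V = (-1)² = 1)
(V*(-29))*√(10 - 19) = (1*(-29))*√(10 - 19) = -87*I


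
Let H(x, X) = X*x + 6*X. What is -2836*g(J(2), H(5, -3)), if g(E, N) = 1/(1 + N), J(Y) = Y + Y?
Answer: 709/8 ≈ 88.625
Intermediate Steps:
H(x, X) = 6*X + X*x
J(Y) = 2*Y
-2836*g(J(2), H(5, -3)) = -2836/(1 - 3*(6 + 5)) = -2836/(1 - 3*11) = -2836/(1 - 33) = -2836/(-32) = -2836*(-1/32) = 709/8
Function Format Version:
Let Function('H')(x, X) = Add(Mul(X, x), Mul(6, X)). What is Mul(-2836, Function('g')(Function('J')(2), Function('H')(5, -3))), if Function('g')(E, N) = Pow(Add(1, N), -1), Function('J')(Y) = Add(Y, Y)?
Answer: Rational(709, 8) ≈ 88.625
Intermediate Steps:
Function('H')(x, X) = Add(Mul(6, X), Mul(X, x))
Function('J')(Y) = Mul(2, Y)
Mul(-2836, Function('g')(Function('J')(2), Function('H')(5, -3))) = Mul(-2836, Pow(Add(1, Mul(-3, Add(6, 5))), -1)) = Mul(-2836, Pow(Add(1, Mul(-3, 11)), -1)) = Mul(-2836, Pow(Add(1, -33), -1)) = Mul(-2836, Pow(-32, -1)) = Mul(-2836, Rational(-1, 32)) = Rational(709, 8)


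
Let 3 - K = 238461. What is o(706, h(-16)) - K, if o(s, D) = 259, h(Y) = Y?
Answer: 238717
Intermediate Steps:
K = -238458 (K = 3 - 1*238461 = 3 - 238461 = -238458)
o(706, h(-16)) - K = 259 - 1*(-238458) = 259 + 238458 = 238717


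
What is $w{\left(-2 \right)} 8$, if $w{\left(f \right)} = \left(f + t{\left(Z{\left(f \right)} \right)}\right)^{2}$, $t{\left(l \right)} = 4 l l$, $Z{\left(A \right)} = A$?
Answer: $1568$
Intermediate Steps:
$t{\left(l \right)} = 4 l^{2}$
$w{\left(f \right)} = \left(f + 4 f^{2}\right)^{2}$
$w{\left(-2 \right)} 8 = \left(-2\right)^{2} \left(1 + 4 \left(-2\right)\right)^{2} \cdot 8 = 4 \left(1 - 8\right)^{2} \cdot 8 = 4 \left(-7\right)^{2} \cdot 8 = 4 \cdot 49 \cdot 8 = 196 \cdot 8 = 1568$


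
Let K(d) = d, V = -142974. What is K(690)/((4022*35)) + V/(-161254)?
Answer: 1011885762/1134986279 ≈ 0.89154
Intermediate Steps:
K(690)/((4022*35)) + V/(-161254) = 690/((4022*35)) - 142974/(-161254) = 690/140770 - 142974*(-1/161254) = 690*(1/140770) + 71487/80627 = 69/14077 + 71487/80627 = 1011885762/1134986279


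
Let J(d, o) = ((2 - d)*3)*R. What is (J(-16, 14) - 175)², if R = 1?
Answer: 14641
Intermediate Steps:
J(d, o) = 6 - 3*d (J(d, o) = ((2 - d)*3)*1 = (6 - 3*d)*1 = 6 - 3*d)
(J(-16, 14) - 175)² = ((6 - 3*(-16)) - 175)² = ((6 + 48) - 175)² = (54 - 175)² = (-121)² = 14641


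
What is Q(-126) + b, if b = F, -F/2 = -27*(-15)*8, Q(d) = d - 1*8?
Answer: -6614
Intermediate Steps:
Q(d) = -8 + d (Q(d) = d - 8 = -8 + d)
F = -6480 (F = -2*(-27*(-15))*8 = -810*8 = -2*3240 = -6480)
b = -6480
Q(-126) + b = (-8 - 126) - 6480 = -134 - 6480 = -6614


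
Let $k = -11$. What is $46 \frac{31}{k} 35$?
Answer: $- \frac{49910}{11} \approx -4537.3$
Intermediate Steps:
$46 \frac{31}{k} 35 = 46 \frac{31}{-11} \cdot 35 = 46 \cdot 31 \left(- \frac{1}{11}\right) 35 = 46 \left(- \frac{31}{11}\right) 35 = \left(- \frac{1426}{11}\right) 35 = - \frac{49910}{11}$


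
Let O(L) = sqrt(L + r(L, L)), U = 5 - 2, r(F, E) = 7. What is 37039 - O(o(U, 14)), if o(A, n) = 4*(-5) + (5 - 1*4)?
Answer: 37039 - 2*I*sqrt(3) ≈ 37039.0 - 3.4641*I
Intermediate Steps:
U = 3
o(A, n) = -19 (o(A, n) = -20 + (5 - 4) = -20 + 1 = -19)
O(L) = sqrt(7 + L) (O(L) = sqrt(L + 7) = sqrt(7 + L))
37039 - O(o(U, 14)) = 37039 - sqrt(7 - 19) = 37039 - sqrt(-12) = 37039 - 2*I*sqrt(3)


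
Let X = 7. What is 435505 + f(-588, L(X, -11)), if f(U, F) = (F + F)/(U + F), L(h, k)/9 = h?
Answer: 10887619/25 ≈ 4.3551e+5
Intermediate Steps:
L(h, k) = 9*h
f(U, F) = 2*F/(F + U) (f(U, F) = (2*F)/(F + U) = 2*F/(F + U))
435505 + f(-588, L(X, -11)) = 435505 + 2*(9*7)/(9*7 - 588) = 435505 + 2*63/(63 - 588) = 435505 + 2*63/(-525) = 435505 + 2*63*(-1/525) = 435505 - 6/25 = 10887619/25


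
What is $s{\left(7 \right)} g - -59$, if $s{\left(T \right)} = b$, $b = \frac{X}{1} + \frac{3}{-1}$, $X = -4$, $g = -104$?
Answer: $787$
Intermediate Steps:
$b = -7$ ($b = - \frac{4}{1} + \frac{3}{-1} = \left(-4\right) 1 + 3 \left(-1\right) = -4 - 3 = -7$)
$s{\left(T \right)} = -7$
$s{\left(7 \right)} g - -59 = \left(-7\right) \left(-104\right) - -59 = 728 + 59 = 787$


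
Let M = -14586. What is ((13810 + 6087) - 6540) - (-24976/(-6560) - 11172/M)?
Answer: 13308497259/996710 ≈ 13352.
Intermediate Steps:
((13810 + 6087) - 6540) - (-24976/(-6560) - 11172/M) = ((13810 + 6087) - 6540) - (-24976/(-6560) - 11172/(-14586)) = (19897 - 6540) - (-24976*(-1/6560) - 11172*(-1/14586)) = 13357 - (1561/410 + 1862/2431) = 13357 - 1*4558211/996710 = 13357 - 4558211/996710 = 13308497259/996710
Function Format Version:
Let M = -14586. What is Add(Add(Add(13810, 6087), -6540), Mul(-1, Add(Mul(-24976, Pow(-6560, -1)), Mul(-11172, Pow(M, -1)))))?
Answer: Rational(13308497259, 996710) ≈ 13352.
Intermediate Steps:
Add(Add(Add(13810, 6087), -6540), Mul(-1, Add(Mul(-24976, Pow(-6560, -1)), Mul(-11172, Pow(M, -1))))) = Add(Add(Add(13810, 6087), -6540), Mul(-1, Add(Mul(-24976, Pow(-6560, -1)), Mul(-11172, Pow(-14586, -1))))) = Add(Add(19897, -6540), Mul(-1, Add(Mul(-24976, Rational(-1, 6560)), Mul(-11172, Rational(-1, 14586))))) = Add(13357, Mul(-1, Add(Rational(1561, 410), Rational(1862, 2431)))) = Add(13357, Mul(-1, Rational(4558211, 996710))) = Add(13357, Rational(-4558211, 996710)) = Rational(13308497259, 996710)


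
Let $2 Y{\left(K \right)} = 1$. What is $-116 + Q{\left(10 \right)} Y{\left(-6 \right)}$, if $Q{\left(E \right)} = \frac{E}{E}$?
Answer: $- \frac{231}{2} \approx -115.5$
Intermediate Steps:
$Q{\left(E \right)} = 1$
$Y{\left(K \right)} = \frac{1}{2}$ ($Y{\left(K \right)} = \frac{1}{2} \cdot 1 = \frac{1}{2}$)
$-116 + Q{\left(10 \right)} Y{\left(-6 \right)} = -116 + 1 \cdot \frac{1}{2} = -116 + \frac{1}{2} = - \frac{231}{2}$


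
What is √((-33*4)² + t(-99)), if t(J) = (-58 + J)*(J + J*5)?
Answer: 3*√12298 ≈ 332.69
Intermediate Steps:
t(J) = 6*J*(-58 + J) (t(J) = (-58 + J)*(J + 5*J) = (-58 + J)*(6*J) = 6*J*(-58 + J))
√((-33*4)² + t(-99)) = √((-33*4)² + 6*(-99)*(-58 - 99)) = √((-132)² + 6*(-99)*(-157)) = √(17424 + 93258) = √110682 = 3*√12298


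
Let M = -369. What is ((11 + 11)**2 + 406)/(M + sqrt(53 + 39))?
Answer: -328410/136069 - 1780*sqrt(23)/136069 ≈ -2.4763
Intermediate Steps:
((11 + 11)**2 + 406)/(M + sqrt(53 + 39)) = ((11 + 11)**2 + 406)/(-369 + sqrt(53 + 39)) = (22**2 + 406)/(-369 + sqrt(92)) = (484 + 406)/(-369 + 2*sqrt(23)) = 890/(-369 + 2*sqrt(23))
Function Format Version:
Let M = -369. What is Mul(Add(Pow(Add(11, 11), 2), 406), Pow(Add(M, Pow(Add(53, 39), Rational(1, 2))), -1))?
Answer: Add(Rational(-328410, 136069), Mul(Rational(-1780, 136069), Pow(23, Rational(1, 2)))) ≈ -2.4763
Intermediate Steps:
Mul(Add(Pow(Add(11, 11), 2), 406), Pow(Add(M, Pow(Add(53, 39), Rational(1, 2))), -1)) = Mul(Add(Pow(Add(11, 11), 2), 406), Pow(Add(-369, Pow(Add(53, 39), Rational(1, 2))), -1)) = Mul(Add(Pow(22, 2), 406), Pow(Add(-369, Pow(92, Rational(1, 2))), -1)) = Mul(Add(484, 406), Pow(Add(-369, Mul(2, Pow(23, Rational(1, 2)))), -1)) = Mul(890, Pow(Add(-369, Mul(2, Pow(23, Rational(1, 2)))), -1))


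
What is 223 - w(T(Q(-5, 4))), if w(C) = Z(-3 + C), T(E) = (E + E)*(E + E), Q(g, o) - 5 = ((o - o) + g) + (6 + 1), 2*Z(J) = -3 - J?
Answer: 321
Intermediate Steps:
Z(J) = -3/2 - J/2 (Z(J) = (-3 - J)/2 = -3/2 - J/2)
Q(g, o) = 12 + g (Q(g, o) = 5 + (((o - o) + g) + (6 + 1)) = 5 + ((0 + g) + 7) = 5 + (g + 7) = 5 + (7 + g) = 12 + g)
T(E) = 4*E² (T(E) = (2*E)*(2*E) = 4*E²)
w(C) = -C/2 (w(C) = -3/2 - (-3 + C)/2 = -3/2 + (3/2 - C/2) = -C/2)
223 - w(T(Q(-5, 4))) = 223 - (-1)*4*(12 - 5)²/2 = 223 - (-1)*4*7²/2 = 223 - (-1)*4*49/2 = 223 - (-1)*196/2 = 223 - 1*(-98) = 223 + 98 = 321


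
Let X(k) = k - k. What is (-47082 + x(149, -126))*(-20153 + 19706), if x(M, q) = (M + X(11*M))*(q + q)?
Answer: 37829610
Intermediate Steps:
X(k) = 0
x(M, q) = 2*M*q (x(M, q) = (M + 0)*(q + q) = M*(2*q) = 2*M*q)
(-47082 + x(149, -126))*(-20153 + 19706) = (-47082 + 2*149*(-126))*(-20153 + 19706) = (-47082 - 37548)*(-447) = -84630*(-447) = 37829610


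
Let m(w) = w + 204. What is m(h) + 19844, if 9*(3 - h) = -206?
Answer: 180665/9 ≈ 20074.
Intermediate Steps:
h = 233/9 (h = 3 - ⅑*(-206) = 3 + 206/9 = 233/9 ≈ 25.889)
m(w) = 204 + w
m(h) + 19844 = (204 + 233/9) + 19844 = 2069/9 + 19844 = 180665/9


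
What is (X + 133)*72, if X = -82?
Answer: 3672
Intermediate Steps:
(X + 133)*72 = (-82 + 133)*72 = 51*72 = 3672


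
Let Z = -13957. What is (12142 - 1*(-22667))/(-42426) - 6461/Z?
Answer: -70571609/197379894 ≈ -0.35754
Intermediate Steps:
(12142 - 1*(-22667))/(-42426) - 6461/Z = (12142 - 1*(-22667))/(-42426) - 6461/(-13957) = (12142 + 22667)*(-1/42426) - 6461*(-1/13957) = 34809*(-1/42426) + 6461/13957 = -11603/14142 + 6461/13957 = -70571609/197379894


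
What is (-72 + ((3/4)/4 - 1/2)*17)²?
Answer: 1530169/256 ≈ 5977.2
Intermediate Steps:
(-72 + ((3/4)/4 - 1/2)*17)² = (-72 + ((3*(¼))*(¼) - 1*½)*17)² = (-72 + ((¾)*(¼) - ½)*17)² = (-72 + (3/16 - ½)*17)² = (-72 - 5/16*17)² = (-72 - 85/16)² = (-1237/16)² = 1530169/256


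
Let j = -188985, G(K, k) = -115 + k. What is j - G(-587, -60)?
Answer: -188810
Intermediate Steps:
j - G(-587, -60) = -188985 - (-115 - 60) = -188985 - 1*(-175) = -188985 + 175 = -188810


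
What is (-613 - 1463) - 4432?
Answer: -6508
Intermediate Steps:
(-613 - 1463) - 4432 = -2076 - 4432 = -6508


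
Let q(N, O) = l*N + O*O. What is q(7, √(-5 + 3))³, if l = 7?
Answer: 103823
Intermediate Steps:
q(N, O) = O² + 7*N (q(N, O) = 7*N + O*O = 7*N + O² = O² + 7*N)
q(7, √(-5 + 3))³ = ((√(-5 + 3))² + 7*7)³ = ((√(-2))² + 49)³ = ((I*√2)² + 49)³ = (-2 + 49)³ = 47³ = 103823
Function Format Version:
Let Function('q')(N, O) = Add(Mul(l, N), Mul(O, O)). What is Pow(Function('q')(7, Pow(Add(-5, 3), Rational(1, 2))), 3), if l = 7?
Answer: 103823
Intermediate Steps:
Function('q')(N, O) = Add(Pow(O, 2), Mul(7, N)) (Function('q')(N, O) = Add(Mul(7, N), Mul(O, O)) = Add(Mul(7, N), Pow(O, 2)) = Add(Pow(O, 2), Mul(7, N)))
Pow(Function('q')(7, Pow(Add(-5, 3), Rational(1, 2))), 3) = Pow(Add(Pow(Pow(Add(-5, 3), Rational(1, 2)), 2), Mul(7, 7)), 3) = Pow(Add(Pow(Pow(-2, Rational(1, 2)), 2), 49), 3) = Pow(Add(Pow(Mul(I, Pow(2, Rational(1, 2))), 2), 49), 3) = Pow(Add(-2, 49), 3) = Pow(47, 3) = 103823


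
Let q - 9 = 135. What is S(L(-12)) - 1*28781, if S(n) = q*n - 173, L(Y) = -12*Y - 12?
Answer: -9946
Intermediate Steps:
q = 144 (q = 9 + 135 = 144)
L(Y) = -12 - 12*Y
S(n) = -173 + 144*n (S(n) = 144*n - 173 = -173 + 144*n)
S(L(-12)) - 1*28781 = (-173 + 144*(-12 - 12*(-12))) - 1*28781 = (-173 + 144*(-12 + 144)) - 28781 = (-173 + 144*132) - 28781 = (-173 + 19008) - 28781 = 18835 - 28781 = -9946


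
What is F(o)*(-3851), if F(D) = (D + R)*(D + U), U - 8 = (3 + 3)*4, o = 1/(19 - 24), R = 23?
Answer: -69803226/25 ≈ -2.7921e+6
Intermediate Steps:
o = -⅕ (o = 1/(-5) = -⅕ ≈ -0.20000)
U = 32 (U = 8 + (3 + 3)*4 = 8 + 6*4 = 8 + 24 = 32)
F(D) = (23 + D)*(32 + D) (F(D) = (D + 23)*(D + 32) = (23 + D)*(32 + D))
F(o)*(-3851) = (736 + (-⅕)² + 55*(-⅕))*(-3851) = (736 + 1/25 - 11)*(-3851) = (18126/25)*(-3851) = -69803226/25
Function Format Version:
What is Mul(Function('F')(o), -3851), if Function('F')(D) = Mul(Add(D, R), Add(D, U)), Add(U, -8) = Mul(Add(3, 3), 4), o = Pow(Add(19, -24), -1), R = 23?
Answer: Rational(-69803226, 25) ≈ -2.7921e+6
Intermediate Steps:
o = Rational(-1, 5) (o = Pow(-5, -1) = Rational(-1, 5) ≈ -0.20000)
U = 32 (U = Add(8, Mul(Add(3, 3), 4)) = Add(8, Mul(6, 4)) = Add(8, 24) = 32)
Function('F')(D) = Mul(Add(23, D), Add(32, D)) (Function('F')(D) = Mul(Add(D, 23), Add(D, 32)) = Mul(Add(23, D), Add(32, D)))
Mul(Function('F')(o), -3851) = Mul(Add(736, Pow(Rational(-1, 5), 2), Mul(55, Rational(-1, 5))), -3851) = Mul(Add(736, Rational(1, 25), -11), -3851) = Mul(Rational(18126, 25), -3851) = Rational(-69803226, 25)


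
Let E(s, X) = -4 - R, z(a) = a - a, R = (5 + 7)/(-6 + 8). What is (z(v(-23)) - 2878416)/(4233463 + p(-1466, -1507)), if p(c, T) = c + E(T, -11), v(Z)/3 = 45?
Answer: -2878416/4231987 ≈ -0.68016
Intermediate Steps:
v(Z) = 135 (v(Z) = 3*45 = 135)
R = 6 (R = 12/2 = 12*(½) = 6)
z(a) = 0
E(s, X) = -10 (E(s, X) = -4 - 1*6 = -4 - 6 = -10)
p(c, T) = -10 + c (p(c, T) = c - 10 = -10 + c)
(z(v(-23)) - 2878416)/(4233463 + p(-1466, -1507)) = (0 - 2878416)/(4233463 + (-10 - 1466)) = -2878416/(4233463 - 1476) = -2878416/4231987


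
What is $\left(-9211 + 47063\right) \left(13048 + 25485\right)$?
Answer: $1458551116$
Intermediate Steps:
$\left(-9211 + 47063\right) \left(13048 + 25485\right) = 37852 \cdot 38533 = 1458551116$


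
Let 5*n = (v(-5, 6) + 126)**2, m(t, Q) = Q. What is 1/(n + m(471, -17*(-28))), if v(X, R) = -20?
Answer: 5/13616 ≈ 0.00036721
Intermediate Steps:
n = 11236/5 (n = (-20 + 126)**2/5 = (1/5)*106**2 = (1/5)*11236 = 11236/5 ≈ 2247.2)
1/(n + m(471, -17*(-28))) = 1/(11236/5 - 17*(-28)) = 1/(11236/5 + 476) = 1/(13616/5) = 5/13616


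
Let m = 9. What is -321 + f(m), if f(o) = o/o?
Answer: -320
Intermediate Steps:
f(o) = 1
-321 + f(m) = -321 + 1 = -320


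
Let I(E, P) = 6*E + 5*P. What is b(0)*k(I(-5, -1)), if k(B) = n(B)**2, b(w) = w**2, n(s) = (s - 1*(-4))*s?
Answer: 0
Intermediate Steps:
I(E, P) = 5*P + 6*E
n(s) = s*(4 + s) (n(s) = (s + 4)*s = (4 + s)*s = s*(4 + s))
k(B) = B**2*(4 + B)**2 (k(B) = (B*(4 + B))**2 = B**2*(4 + B)**2)
b(0)*k(I(-5, -1)) = 0**2*((5*(-1) + 6*(-5))**2*(4 + (5*(-1) + 6*(-5)))**2) = 0*((-5 - 30)**2*(4 + (-5 - 30))**2) = 0*((-35)**2*(4 - 35)**2) = 0*(1225*(-31)**2) = 0*(1225*961) = 0*1177225 = 0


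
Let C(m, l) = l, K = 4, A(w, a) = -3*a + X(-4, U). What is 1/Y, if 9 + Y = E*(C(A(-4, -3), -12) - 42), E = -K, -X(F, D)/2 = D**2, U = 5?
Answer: 1/207 ≈ 0.0048309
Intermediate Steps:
X(F, D) = -2*D**2
A(w, a) = -50 - 3*a (A(w, a) = -3*a - 2*5**2 = -3*a - 2*25 = -3*a - 50 = -50 - 3*a)
E = -4 (E = -1*4 = -4)
Y = 207 (Y = -9 - 4*(-12 - 42) = -9 - 4*(-54) = -9 + 216 = 207)
1/Y = 1/207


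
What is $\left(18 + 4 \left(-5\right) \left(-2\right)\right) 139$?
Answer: $8062$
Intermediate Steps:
$\left(18 + 4 \left(-5\right) \left(-2\right)\right) 139 = \left(18 - -40\right) 139 = \left(18 + 40\right) 139 = 58 \cdot 139 = 8062$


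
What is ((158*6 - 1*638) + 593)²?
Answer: 815409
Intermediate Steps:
((158*6 - 1*638) + 593)² = ((948 - 638) + 593)² = (310 + 593)² = 903² = 815409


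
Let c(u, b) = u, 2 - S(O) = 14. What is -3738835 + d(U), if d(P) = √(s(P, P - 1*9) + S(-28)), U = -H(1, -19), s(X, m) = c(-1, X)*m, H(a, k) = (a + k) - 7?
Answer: -3738835 + 2*I*√7 ≈ -3.7388e+6 + 5.2915*I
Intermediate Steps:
S(O) = -12 (S(O) = 2 - 1*14 = 2 - 14 = -12)
H(a, k) = -7 + a + k
s(X, m) = -m
U = 25 (U = -(-7 + 1 - 19) = -1*(-25) = 25)
d(P) = √(-3 - P) (d(P) = √(-(P - 1*9) - 12) = √(-(P - 9) - 12) = √(-(-9 + P) - 12) = √((9 - P) - 12) = √(-3 - P))
-3738835 + d(U) = -3738835 + √(-3 - 1*25) = -3738835 + √(-3 - 25) = -3738835 + √(-28) = -3738835 + 2*I*√7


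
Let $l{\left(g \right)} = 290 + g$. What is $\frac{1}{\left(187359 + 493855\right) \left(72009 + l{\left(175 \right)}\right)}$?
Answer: $\frac{1}{49370303436} \approx 2.0255 \cdot 10^{-11}$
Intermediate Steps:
$\frac{1}{\left(187359 + 493855\right) \left(72009 + l{\left(175 \right)}\right)} = \frac{1}{\left(187359 + 493855\right) \left(72009 + \left(290 + 175\right)\right)} = \frac{1}{681214 \left(72009 + 465\right)} = \frac{1}{681214 \cdot 72474} = \frac{1}{49370303436}$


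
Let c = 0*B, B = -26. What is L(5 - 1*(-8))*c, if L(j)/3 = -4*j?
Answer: 0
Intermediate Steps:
L(j) = -12*j (L(j) = 3*(-4*j) = -12*j)
c = 0 (c = 0*(-26) = 0)
L(5 - 1*(-8))*c = -12*(5 - 1*(-8))*0 = -12*(5 + 8)*0 = -12*13*0 = -156*0 = 0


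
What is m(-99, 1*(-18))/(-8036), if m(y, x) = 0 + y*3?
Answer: 297/8036 ≈ 0.036959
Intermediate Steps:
m(y, x) = 3*y (m(y, x) = 0 + 3*y = 3*y)
m(-99, 1*(-18))/(-8036) = (3*(-99))/(-8036) = -297*(-1/8036) = 297/8036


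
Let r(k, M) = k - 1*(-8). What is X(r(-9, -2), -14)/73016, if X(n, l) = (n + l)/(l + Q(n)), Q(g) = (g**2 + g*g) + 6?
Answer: 5/146032 ≈ 3.4239e-5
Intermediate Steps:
Q(g) = 6 + 2*g**2 (Q(g) = (g**2 + g**2) + 6 = 2*g**2 + 6 = 6 + 2*g**2)
r(k, M) = 8 + k (r(k, M) = k + 8 = 8 + k)
X(n, l) = (l + n)/(6 + l + 2*n**2) (X(n, l) = (n + l)/(l + (6 + 2*n**2)) = (l + n)/(6 + l + 2*n**2))
X(r(-9, -2), -14)/73016 = ((-14 + (8 - 9))/(6 - 14 + 2*(8 - 9)**2))/73016 = ((-14 - 1)/(6 - 14 + 2*(-1)**2))*(1/73016) = (-15/(6 - 14 + 2*1))*(1/73016) = (-15/(6 - 14 + 2))*(1/73016) = (-15/(-6))*(1/73016) = -1/6*(-15)*(1/73016) = (5/2)*(1/73016) = 5/146032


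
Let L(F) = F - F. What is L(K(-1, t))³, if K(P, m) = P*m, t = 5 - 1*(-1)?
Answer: 0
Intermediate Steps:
t = 6 (t = 5 + 1 = 6)
L(F) = 0
L(K(-1, t))³ = 0³ = 0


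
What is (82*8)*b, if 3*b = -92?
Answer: -60352/3 ≈ -20117.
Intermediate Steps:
b = -92/3 (b = (⅓)*(-92) = -92/3 ≈ -30.667)
(82*8)*b = (82*8)*(-92/3) = 656*(-92/3) = -60352/3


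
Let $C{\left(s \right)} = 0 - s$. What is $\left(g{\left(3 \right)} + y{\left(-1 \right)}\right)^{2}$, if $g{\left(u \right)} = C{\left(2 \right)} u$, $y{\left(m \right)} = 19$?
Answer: $169$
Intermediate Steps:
$C{\left(s \right)} = - s$
$g{\left(u \right)} = - 2 u$ ($g{\left(u \right)} = \left(-1\right) 2 u = - 2 u$)
$\left(g{\left(3 \right)} + y{\left(-1 \right)}\right)^{2} = \left(\left(-2\right) 3 + 19\right)^{2} = \left(-6 + 19\right)^{2} = 13^{2} = 169$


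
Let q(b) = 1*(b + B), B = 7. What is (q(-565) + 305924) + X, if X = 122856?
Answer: 428222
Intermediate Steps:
q(b) = 7 + b (q(b) = 1*(b + 7) = 1*(7 + b) = 7 + b)
(q(-565) + 305924) + X = ((7 - 565) + 305924) + 122856 = (-558 + 305924) + 122856 = 305366 + 122856 = 428222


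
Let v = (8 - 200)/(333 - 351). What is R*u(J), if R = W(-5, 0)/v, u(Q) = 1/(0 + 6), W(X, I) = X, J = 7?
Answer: -5/64 ≈ -0.078125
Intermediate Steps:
v = 32/3 (v = -192/(-18) = -192*(-1/18) = 32/3 ≈ 10.667)
u(Q) = ⅙ (u(Q) = 1/6 = ⅙)
R = -15/32 (R = -5/32/3 = -5*3/32 = -15/32 ≈ -0.46875)
R*u(J) = -15/32*⅙ = -5/64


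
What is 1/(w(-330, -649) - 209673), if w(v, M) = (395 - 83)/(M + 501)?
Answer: -37/7757979 ≈ -4.7693e-6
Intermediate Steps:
w(v, M) = 312/(501 + M)
1/(w(-330, -649) - 209673) = 1/(312/(501 - 649) - 209673) = 1/(312/(-148) - 209673) = 1/(312*(-1/148) - 209673) = 1/(-78/37 - 209673) = 1/(-7757979/37) = -37/7757979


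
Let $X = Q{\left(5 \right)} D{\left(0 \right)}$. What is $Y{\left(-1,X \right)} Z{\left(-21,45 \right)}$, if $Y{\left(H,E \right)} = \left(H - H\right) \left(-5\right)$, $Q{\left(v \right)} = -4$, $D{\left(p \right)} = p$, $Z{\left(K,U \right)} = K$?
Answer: $0$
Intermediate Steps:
$X = 0$ ($X = \left(-4\right) 0 = 0$)
$Y{\left(H,E \right)} = 0$ ($Y{\left(H,E \right)} = 0 \left(-5\right) = 0$)
$Y{\left(-1,X \right)} Z{\left(-21,45 \right)} = 0 \left(-21\right) = 0$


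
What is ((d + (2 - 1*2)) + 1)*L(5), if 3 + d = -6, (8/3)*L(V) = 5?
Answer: -15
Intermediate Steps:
L(V) = 15/8 (L(V) = (3/8)*5 = 15/8)
d = -9 (d = -3 - 6 = -9)
((d + (2 - 1*2)) + 1)*L(5) = ((-9 + (2 - 1*2)) + 1)*(15/8) = ((-9 + (2 - 2)) + 1)*(15/8) = ((-9 + 0) + 1)*(15/8) = (-9 + 1)*(15/8) = -8*15/8 = -15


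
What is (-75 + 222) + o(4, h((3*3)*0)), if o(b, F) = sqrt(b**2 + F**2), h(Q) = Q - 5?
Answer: 147 + sqrt(41) ≈ 153.40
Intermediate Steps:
h(Q) = -5 + Q
o(b, F) = sqrt(F**2 + b**2)
(-75 + 222) + o(4, h((3*3)*0)) = (-75 + 222) + sqrt((-5 + (3*3)*0)**2 + 4**2) = 147 + sqrt((-5 + 9*0)**2 + 16) = 147 + sqrt((-5 + 0)**2 + 16) = 147 + sqrt((-5)**2 + 16) = 147 + sqrt(25 + 16) = 147 + sqrt(41)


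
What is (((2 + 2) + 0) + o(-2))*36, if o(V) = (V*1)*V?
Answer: 288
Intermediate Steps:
o(V) = V² (o(V) = V*V = V²)
(((2 + 2) + 0) + o(-2))*36 = (((2 + 2) + 0) + (-2)²)*36 = ((4 + 0) + 4)*36 = (4 + 4)*36 = 8*36 = 288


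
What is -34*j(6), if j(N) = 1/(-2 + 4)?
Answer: -17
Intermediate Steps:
j(N) = ½ (j(N) = 1/2 = ½)
-34*j(6) = -34*½ = -17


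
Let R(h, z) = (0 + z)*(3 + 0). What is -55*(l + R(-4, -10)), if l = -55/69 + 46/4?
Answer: 146465/138 ≈ 1061.3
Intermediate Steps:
R(h, z) = 3*z (R(h, z) = z*3 = 3*z)
l = 1477/138 (l = -55*1/69 + 46*(1/4) = -55/69 + 23/2 = 1477/138 ≈ 10.703)
-55*(l + R(-4, -10)) = -55*(1477/138 + 3*(-10)) = -55*(1477/138 - 30) = -55*(-2663/138) = 146465/138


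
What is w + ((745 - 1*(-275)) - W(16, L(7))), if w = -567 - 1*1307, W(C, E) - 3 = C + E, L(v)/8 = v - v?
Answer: -873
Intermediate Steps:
L(v) = 0 (L(v) = 8*(v - v) = 8*0 = 0)
W(C, E) = 3 + C + E (W(C, E) = 3 + (C + E) = 3 + C + E)
w = -1874 (w = -567 - 1307 = -1874)
w + ((745 - 1*(-275)) - W(16, L(7))) = -1874 + ((745 - 1*(-275)) - (3 + 16 + 0)) = -1874 + ((745 + 275) - 1*19) = -1874 + (1020 - 19) = -1874 + 1001 = -873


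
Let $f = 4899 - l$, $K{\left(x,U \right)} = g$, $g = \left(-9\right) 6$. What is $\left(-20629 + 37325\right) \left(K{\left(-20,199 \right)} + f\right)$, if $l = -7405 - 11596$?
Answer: $398132816$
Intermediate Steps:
$l = -19001$
$g = -54$
$K{\left(x,U \right)} = -54$
$f = 23900$ ($f = 4899 - -19001 = 4899 + 19001 = 23900$)
$\left(-20629 + 37325\right) \left(K{\left(-20,199 \right)} + f\right) = \left(-20629 + 37325\right) \left(-54 + 23900\right) = 16696 \cdot 23846 = 398132816$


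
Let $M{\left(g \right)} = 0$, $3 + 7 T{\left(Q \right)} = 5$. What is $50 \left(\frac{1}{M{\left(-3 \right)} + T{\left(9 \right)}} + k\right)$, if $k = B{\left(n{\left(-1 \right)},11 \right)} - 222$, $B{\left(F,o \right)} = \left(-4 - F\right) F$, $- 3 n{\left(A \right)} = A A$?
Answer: $- \frac{97775}{9} \approx -10864.0$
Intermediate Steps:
$n{\left(A \right)} = - \frac{A^{2}}{3}$ ($n{\left(A \right)} = - \frac{A A}{3} = - \frac{A^{2}}{3}$)
$B{\left(F,o \right)} = F \left(-4 - F\right)$
$T{\left(Q \right)} = \frac{2}{7}$ ($T{\left(Q \right)} = - \frac{3}{7} + \frac{1}{7} \cdot 5 = - \frac{3}{7} + \frac{5}{7} = \frac{2}{7}$)
$k = - \frac{1987}{9}$ ($k = - - \frac{\left(-1\right)^{2}}{3} \left(4 - \frac{\left(-1\right)^{2}}{3}\right) - 222 = - \left(- \frac{1}{3}\right) 1 \left(4 - \frac{1}{3}\right) - 222 = \left(-1\right) \left(- \frac{1}{3}\right) \left(4 - \frac{1}{3}\right) - 222 = \left(-1\right) \left(- \frac{1}{3}\right) \frac{11}{3} - 222 = \frac{11}{9} - 222 = - \frac{1987}{9} \approx -220.78$)
$50 \left(\frac{1}{M{\left(-3 \right)} + T{\left(9 \right)}} + k\right) = 50 \left(\frac{1}{0 + \frac{2}{7}} - \frac{1987}{9}\right) = 50 \left(\frac{1}{\frac{2}{7}} - \frac{1987}{9}\right) = 50 \left(\frac{7}{2} - \frac{1987}{9}\right) = 50 \left(- \frac{3911}{18}\right) = - \frac{97775}{9}$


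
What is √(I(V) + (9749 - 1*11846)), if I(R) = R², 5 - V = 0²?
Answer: 2*I*√518 ≈ 45.519*I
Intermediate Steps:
V = 5 (V = 5 - 1*0² = 5 - 1*0 = 5 + 0 = 5)
√(I(V) + (9749 - 1*11846)) = √(5² + (9749 - 1*11846)) = √(25 + (9749 - 11846)) = √(25 - 2097) = √(-2072) = 2*I*√518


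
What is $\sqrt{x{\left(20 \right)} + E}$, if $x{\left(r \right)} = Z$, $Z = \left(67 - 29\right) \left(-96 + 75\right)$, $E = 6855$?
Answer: $3 \sqrt{673} \approx 77.827$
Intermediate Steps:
$Z = -798$ ($Z = 38 \left(-21\right) = -798$)
$x{\left(r \right)} = -798$
$\sqrt{x{\left(20 \right)} + E} = \sqrt{-798 + 6855} = \sqrt{6057} = 3 \sqrt{673}$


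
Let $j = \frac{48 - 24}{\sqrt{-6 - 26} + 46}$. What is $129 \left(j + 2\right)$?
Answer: $\frac{58050}{179} - \frac{1032 i \sqrt{2}}{179} \approx 324.3 - 8.1535 i$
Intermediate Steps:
$j = \frac{24}{46 + 4 i \sqrt{2}}$ ($j = \frac{24}{\sqrt{-32} + 46} = \frac{24}{4 i \sqrt{2} + 46} = \frac{24}{46 + 4 i \sqrt{2}} \approx 0.51397 - 0.063205 i$)
$129 \left(j + 2\right) = 129 \left(\left(\frac{92}{179} - \frac{8 i \sqrt{2}}{179}\right) + 2\right) = 129 \left(\frac{450}{179} - \frac{8 i \sqrt{2}}{179}\right) = \frac{58050}{179} - \frac{1032 i \sqrt{2}}{179}$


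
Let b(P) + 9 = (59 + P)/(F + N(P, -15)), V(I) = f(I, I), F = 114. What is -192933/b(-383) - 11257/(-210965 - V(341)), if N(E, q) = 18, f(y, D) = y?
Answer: 12456897885/739571 ≈ 16843.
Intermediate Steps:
V(I) = I
b(P) = -1129/132 + P/132 (b(P) = -9 + (59 + P)/(114 + 18) = -9 + (59 + P)/132 = -9 + (59 + P)*(1/132) = -9 + (59/132 + P/132) = -1129/132 + P/132)
-192933/b(-383) - 11257/(-210965 - V(341)) = -192933/(-1129/132 + (1/132)*(-383)) - 11257/(-210965 - 1*341) = -192933/(-1129/132 - 383/132) - 11257/(-210965 - 341) = -192933/(-126/11) - 11257/(-211306) = -192933*(-11/126) - 11257*(-1/211306) = 235807/14 + 11257/211306 = 12456897885/739571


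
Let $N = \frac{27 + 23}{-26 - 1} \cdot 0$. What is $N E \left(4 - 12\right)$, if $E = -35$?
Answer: $0$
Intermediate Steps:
$N = 0$ ($N = \frac{50}{-27} \cdot 0 = 50 \left(- \frac{1}{27}\right) 0 = \left(- \frac{50}{27}\right) 0 = 0$)
$N E \left(4 - 12\right) = 0 \left(-35\right) \left(4 - 12\right) = 0 \left(4 - 12\right) = 0 \left(-8\right) = 0$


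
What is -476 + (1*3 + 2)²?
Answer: -451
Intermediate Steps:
-476 + (1*3 + 2)² = -476 + (3 + 2)² = -476 + 5² = -476 + 25 = -451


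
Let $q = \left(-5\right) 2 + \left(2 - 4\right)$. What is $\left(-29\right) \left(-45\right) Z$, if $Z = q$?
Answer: $-15660$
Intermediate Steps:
$q = -12$ ($q = -10 - 2 = -12$)
$Z = -12$
$\left(-29\right) \left(-45\right) Z = \left(-29\right) \left(-45\right) \left(-12\right) = 1305 \left(-12\right) = -15660$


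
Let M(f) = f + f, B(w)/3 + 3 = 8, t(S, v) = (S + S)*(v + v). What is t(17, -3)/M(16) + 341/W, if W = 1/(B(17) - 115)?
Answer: -272851/8 ≈ -34106.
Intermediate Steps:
t(S, v) = 4*S*v (t(S, v) = (2*S)*(2*v) = 4*S*v)
B(w) = 15 (B(w) = -9 + 3*8 = -9 + 24 = 15)
W = -1/100 (W = 1/(15 - 115) = 1/(-100) = -1/100 ≈ -0.010000)
M(f) = 2*f
t(17, -3)/M(16) + 341/W = (4*17*(-3))/((2*16)) + 341/(-1/100) = -204/32 + 341*(-100) = -204*1/32 - 34100 = -51/8 - 34100 = -272851/8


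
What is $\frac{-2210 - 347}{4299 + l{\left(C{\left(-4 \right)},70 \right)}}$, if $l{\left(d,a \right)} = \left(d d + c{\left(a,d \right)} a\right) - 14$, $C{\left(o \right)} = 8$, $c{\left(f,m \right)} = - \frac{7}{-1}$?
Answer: $- \frac{2557}{4839} \approx -0.52841$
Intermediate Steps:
$c{\left(f,m \right)} = 7$ ($c{\left(f,m \right)} = \left(-7\right) \left(-1\right) = 7$)
$l{\left(d,a \right)} = -14 + d^{2} + 7 a$ ($l{\left(d,a \right)} = \left(d d + 7 a\right) - 14 = \left(d^{2} + 7 a\right) - 14 = -14 + d^{2} + 7 a$)
$\frac{-2210 - 347}{4299 + l{\left(C{\left(-4 \right)},70 \right)}} = \frac{-2210 - 347}{4299 + \left(-14 + 8^{2} + 7 \cdot 70\right)} = - \frac{2557}{4299 + \left(-14 + 64 + 490\right)} = - \frac{2557}{4299 + 540} = - \frac{2557}{4839}$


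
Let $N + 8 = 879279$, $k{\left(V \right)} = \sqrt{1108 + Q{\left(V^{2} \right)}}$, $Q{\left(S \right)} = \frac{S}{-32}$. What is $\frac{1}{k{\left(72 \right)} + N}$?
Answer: $\frac{879271}{773117490495} - \frac{\sqrt{946}}{773117490495} \approx 1.1373 \cdot 10^{-6}$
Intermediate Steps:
$Q{\left(S \right)} = - \frac{S}{32}$ ($Q{\left(S \right)} = S \left(- \frac{1}{32}\right) = - \frac{S}{32}$)
$k{\left(V \right)} = \sqrt{1108 - \frac{V^{2}}{32}}$
$N = 879271$ ($N = -8 + 879279 = 879271$)
$\frac{1}{k{\left(72 \right)} + N} = \frac{1}{\frac{\sqrt{70912 - 2 \cdot 72^{2}}}{8} + 879271} = \frac{1}{\frac{\sqrt{70912 - 10368}}{8} + 879271} = \frac{1}{\frac{\sqrt{60544}}{8} + 879271} = \frac{1}{\frac{8 \sqrt{946}}{8} + 879271} = \frac{1}{\sqrt{946} + 879271} = \frac{1}{879271 + \sqrt{946}}$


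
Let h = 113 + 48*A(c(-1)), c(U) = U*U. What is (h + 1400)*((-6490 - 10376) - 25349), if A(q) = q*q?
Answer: -65897615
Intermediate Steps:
c(U) = U²
A(q) = q²
h = 161 (h = 113 + 48*((-1)²)² = 113 + 48*1² = 113 + 48*1 = 113 + 48 = 161)
(h + 1400)*((-6490 - 10376) - 25349) = (161 + 1400)*((-6490 - 10376) - 25349) = 1561*(-16866 - 25349) = 1561*(-42215) = -65897615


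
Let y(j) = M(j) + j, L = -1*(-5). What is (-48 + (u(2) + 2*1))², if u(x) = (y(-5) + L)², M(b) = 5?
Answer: 441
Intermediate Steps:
L = 5
y(j) = 5 + j
u(x) = 25 (u(x) = ((5 - 5) + 5)² = (0 + 5)² = 5² = 25)
(-48 + (u(2) + 2*1))² = (-48 + (25 + 2*1))² = (-48 + (25 + 2))² = (-48 + 27)² = (-21)² = 441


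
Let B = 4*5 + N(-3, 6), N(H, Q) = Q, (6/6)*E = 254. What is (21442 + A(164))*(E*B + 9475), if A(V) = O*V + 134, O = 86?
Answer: 573698720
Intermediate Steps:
E = 254
B = 26 (B = 4*5 + 6 = 20 + 6 = 26)
A(V) = 134 + 86*V (A(V) = 86*V + 134 = 134 + 86*V)
(21442 + A(164))*(E*B + 9475) = (21442 + (134 + 86*164))*(254*26 + 9475) = (21442 + (134 + 14104))*(6604 + 9475) = (21442 + 14238)*16079 = 35680*16079 = 573698720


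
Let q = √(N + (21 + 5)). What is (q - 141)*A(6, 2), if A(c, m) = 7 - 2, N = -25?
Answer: -700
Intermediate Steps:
A(c, m) = 5
q = 1 (q = √(-25 + (21 + 5)) = √(-25 + 26) = √1 = 1)
(q - 141)*A(6, 2) = (1 - 141)*5 = -140*5 = -700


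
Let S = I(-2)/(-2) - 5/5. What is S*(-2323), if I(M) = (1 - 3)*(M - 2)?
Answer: 11615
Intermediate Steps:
I(M) = 4 - 2*M (I(M) = -2*(-2 + M) = 4 - 2*M)
S = -5 (S = (4 - 2*(-2))/(-2) - 5/5 = (4 + 4)*(-½) - 5*⅕ = 8*(-½) - 1 = -4 - 1 = -5)
S*(-2323) = -5*(-2323) = 11615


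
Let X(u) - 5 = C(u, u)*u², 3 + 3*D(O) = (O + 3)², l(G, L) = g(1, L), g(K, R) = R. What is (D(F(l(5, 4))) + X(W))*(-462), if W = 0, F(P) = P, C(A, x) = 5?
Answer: -9394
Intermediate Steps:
l(G, L) = L
D(O) = -1 + (3 + O)²/3 (D(O) = -1 + (O + 3)²/3 = -1 + (3 + O)²/3)
X(u) = 5 + 5*u²
(D(F(l(5, 4))) + X(W))*(-462) = ((-1 + (3 + 4)²/3) + (5 + 5*0²))*(-462) = ((-1 + (⅓)*7²) + (5 + 5*0))*(-462) = ((-1 + (⅓)*49) + (5 + 0))*(-462) = ((-1 + 49/3) + 5)*(-462) = (46/3 + 5)*(-462) = (61/3)*(-462) = -9394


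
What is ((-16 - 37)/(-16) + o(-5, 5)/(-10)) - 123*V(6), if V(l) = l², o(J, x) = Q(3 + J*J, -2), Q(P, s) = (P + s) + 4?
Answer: -70843/16 ≈ -4427.7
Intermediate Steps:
Q(P, s) = 4 + P + s
o(J, x) = 5 + J² (o(J, x) = 4 + (3 + J*J) - 2 = 4 + (3 + J²) - 2 = 5 + J²)
((-16 - 37)/(-16) + o(-5, 5)/(-10)) - 123*V(6) = ((-16 - 37)/(-16) + (5 + (-5)²)/(-10)) - 123*6² = (-53*(-1/16) + (5 + 25)*(-⅒)) - 123*36 = (53/16 + 30*(-⅒)) - 4428 = (53/16 - 3) - 4428 = 5/16 - 4428 = -70843/16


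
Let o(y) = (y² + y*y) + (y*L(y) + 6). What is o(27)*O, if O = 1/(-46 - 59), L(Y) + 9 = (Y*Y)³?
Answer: -3486784808/35 ≈ -9.9622e+7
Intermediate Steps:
L(Y) = -9 + Y⁶ (L(Y) = -9 + (Y*Y)³ = -9 + (Y²)³ = -9 + Y⁶)
O = -1/105 (O = 1/(-105) = -1/105 ≈ -0.0095238)
o(y) = 6 + 2*y² + y*(-9 + y⁶) (o(y) = (y² + y*y) + (y*(-9 + y⁶) + 6) = (y² + y²) + (6 + y*(-9 + y⁶)) = 2*y² + (6 + y*(-9 + y⁶)) = 6 + 2*y² + y*(-9 + y⁶))
o(27)*O = (6 + 2*27² + 27*(-9 + 27⁶))*(-1/105) = (6 + 2*729 + 27*(-9 + 387420489))*(-1/105) = (6 + 1458 + 27*387420480)*(-1/105) = (6 + 1458 + 10460352960)*(-1/105) = 10460354424*(-1/105) = -3486784808/35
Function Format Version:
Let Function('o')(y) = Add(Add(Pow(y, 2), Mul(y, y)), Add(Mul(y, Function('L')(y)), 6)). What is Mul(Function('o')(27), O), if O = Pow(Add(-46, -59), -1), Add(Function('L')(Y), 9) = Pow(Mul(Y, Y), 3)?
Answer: Rational(-3486784808, 35) ≈ -9.9622e+7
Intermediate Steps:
Function('L')(Y) = Add(-9, Pow(Y, 6)) (Function('L')(Y) = Add(-9, Pow(Mul(Y, Y), 3)) = Add(-9, Pow(Pow(Y, 2), 3)) = Add(-9, Pow(Y, 6)))
O = Rational(-1, 105) (O = Pow(-105, -1) = Rational(-1, 105) ≈ -0.0095238)
Function('o')(y) = Add(6, Mul(2, Pow(y, 2)), Mul(y, Add(-9, Pow(y, 6)))) (Function('o')(y) = Add(Add(Pow(y, 2), Mul(y, y)), Add(Mul(y, Add(-9, Pow(y, 6))), 6)) = Add(Add(Pow(y, 2), Pow(y, 2)), Add(6, Mul(y, Add(-9, Pow(y, 6))))) = Add(Mul(2, Pow(y, 2)), Add(6, Mul(y, Add(-9, Pow(y, 6))))) = Add(6, Mul(2, Pow(y, 2)), Mul(y, Add(-9, Pow(y, 6)))))
Mul(Function('o')(27), O) = Mul(Add(6, Mul(2, Pow(27, 2)), Mul(27, Add(-9, Pow(27, 6)))), Rational(-1, 105)) = Mul(Add(6, Mul(2, 729), Mul(27, Add(-9, 387420489))), Rational(-1, 105)) = Mul(Add(6, 1458, Mul(27, 387420480)), Rational(-1, 105)) = Mul(Add(6, 1458, 10460352960), Rational(-1, 105)) = Mul(10460354424, Rational(-1, 105)) = Rational(-3486784808, 35)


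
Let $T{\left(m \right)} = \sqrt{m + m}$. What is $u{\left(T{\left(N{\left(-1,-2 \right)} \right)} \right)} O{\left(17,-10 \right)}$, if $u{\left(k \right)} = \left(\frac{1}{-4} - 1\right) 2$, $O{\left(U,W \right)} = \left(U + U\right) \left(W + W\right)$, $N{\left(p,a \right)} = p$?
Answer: $1700$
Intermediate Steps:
$T{\left(m \right)} = \sqrt{2} \sqrt{m}$ ($T{\left(m \right)} = \sqrt{2 m} = \sqrt{2} \sqrt{m}$)
$O{\left(U,W \right)} = 4 U W$ ($O{\left(U,W \right)} = 2 U 2 W = 4 U W$)
$u{\left(k \right)} = - \frac{5}{2}$ ($u{\left(k \right)} = \left(- \frac{1}{4} - 1\right) 2 = \left(- \frac{5}{4}\right) 2 = - \frac{5}{2}$)
$u{\left(T{\left(N{\left(-1,-2 \right)} \right)} \right)} O{\left(17,-10 \right)} = - \frac{5 \cdot 4 \cdot 17 \left(-10\right)}{2} = \left(- \frac{5}{2}\right) \left(-680\right) = 1700$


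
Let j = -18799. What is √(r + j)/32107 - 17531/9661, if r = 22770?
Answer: -17531/9661 + 19*√11/32107 ≈ -1.8127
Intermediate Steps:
√(r + j)/32107 - 17531/9661 = √(22770 - 18799)/32107 - 17531/9661 = √3971*(1/32107) - 17531*1/9661 = (19*√11)*(1/32107) - 17531/9661 = 19*√11/32107 - 17531/9661 = -17531/9661 + 19*√11/32107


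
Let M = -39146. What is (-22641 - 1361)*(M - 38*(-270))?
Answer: 693321772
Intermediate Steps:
(-22641 - 1361)*(M - 38*(-270)) = (-22641 - 1361)*(-39146 - 38*(-270)) = -24002*(-39146 + 10260) = -24002*(-28886) = 693321772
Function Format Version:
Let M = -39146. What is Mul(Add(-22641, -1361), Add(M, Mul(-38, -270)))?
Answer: 693321772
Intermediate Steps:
Mul(Add(-22641, -1361), Add(M, Mul(-38, -270))) = Mul(Add(-22641, -1361), Add(-39146, Mul(-38, -270))) = Mul(-24002, Add(-39146, 10260)) = Mul(-24002, -28886) = 693321772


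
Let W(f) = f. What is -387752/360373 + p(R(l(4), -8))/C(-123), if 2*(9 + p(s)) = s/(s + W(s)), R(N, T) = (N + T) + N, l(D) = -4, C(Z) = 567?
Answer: -6707027/6145308 ≈ -1.0914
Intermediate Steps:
R(N, T) = T + 2*N
p(s) = -35/4 (p(s) = -9 + (s/(s + s))/2 = -9 + (s/((2*s)))/2 = -9 + ((1/(2*s))*s)/2 = -9 + (½)*(½) = -9 + ¼ = -35/4)
-387752/360373 + p(R(l(4), -8))/C(-123) = -387752/360373 - 35/4/567 = -387752*1/360373 - 35/4*1/567 = -20408/18967 - 5/324 = -6707027/6145308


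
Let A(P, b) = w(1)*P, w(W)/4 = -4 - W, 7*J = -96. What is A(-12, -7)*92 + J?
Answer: 154464/7 ≈ 22066.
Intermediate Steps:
J = -96/7 (J = (⅐)*(-96) = -96/7 ≈ -13.714)
w(W) = -16 - 4*W (w(W) = 4*(-4 - W) = -16 - 4*W)
A(P, b) = -20*P (A(P, b) = (-16 - 4*1)*P = (-16 - 4)*P = -20*P)
A(-12, -7)*92 + J = -20*(-12)*92 - 96/7 = 240*92 - 96/7 = 22080 - 96/7 = 154464/7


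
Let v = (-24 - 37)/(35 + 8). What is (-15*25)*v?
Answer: 22875/43 ≈ 531.98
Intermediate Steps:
v = -61/43 ≈ -1.4186
(-15*25)*v = -15*25*(-61/43) = -375*(-61/43) = 22875/43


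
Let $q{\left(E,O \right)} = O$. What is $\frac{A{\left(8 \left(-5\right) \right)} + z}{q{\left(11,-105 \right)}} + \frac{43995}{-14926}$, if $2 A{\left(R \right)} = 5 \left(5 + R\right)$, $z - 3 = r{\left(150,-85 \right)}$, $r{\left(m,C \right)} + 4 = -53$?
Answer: $- \frac{1253723}{783615} \approx -1.5999$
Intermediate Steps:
$r{\left(m,C \right)} = -57$ ($r{\left(m,C \right)} = -4 - 53 = -57$)
$z = -54$ ($z = 3 - 57 = -54$)
$A{\left(R \right)} = \frac{25}{2} + \frac{5 R}{2}$ ($A{\left(R \right)} = \frac{5 \left(5 + R\right)}{2} = \frac{25 + 5 R}{2} = \frac{25}{2} + \frac{5 R}{2}$)
$\frac{A{\left(8 \left(-5\right) \right)} + z}{q{\left(11,-105 \right)}} + \frac{43995}{-14926} = \frac{\left(\frac{25}{2} + \frac{5 \cdot 8 \left(-5\right)}{2}\right) - 54}{-105} + \frac{43995}{-14926} = \left(\left(\frac{25}{2} + \frac{5}{2} \left(-40\right)\right) - 54\right) \left(- \frac{1}{105}\right) + 43995 \left(- \frac{1}{14926}\right) = \left(\left(\frac{25}{2} - 100\right) - 54\right) \left(- \frac{1}{105}\right) - \frac{43995}{14926} = \left(- \frac{175}{2} - 54\right) \left(- \frac{1}{105}\right) - \frac{43995}{14926} = \left(- \frac{283}{2}\right) \left(- \frac{1}{105}\right) - \frac{43995}{14926} = \frac{283}{210} - \frac{43995}{14926} = - \frac{1253723}{783615}$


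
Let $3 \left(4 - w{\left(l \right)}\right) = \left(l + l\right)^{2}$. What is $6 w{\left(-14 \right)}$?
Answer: $-1544$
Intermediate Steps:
$w{\left(l \right)} = 4 - \frac{4 l^{2}}{3}$ ($w{\left(l \right)} = 4 - \frac{\left(l + l\right)^{2}}{3} = 4 - \frac{\left(2 l\right)^{2}}{3} = 4 - \frac{4 l^{2}}{3}$)
$6 w{\left(-14 \right)} = 6 \left(4 - \frac{4 \left(-14\right)^{2}}{3}\right) = 6 \left(4 - \frac{784}{3}\right) = 6 \left(- \frac{772}{3}\right) = -1544$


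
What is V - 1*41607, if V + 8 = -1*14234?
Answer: -55849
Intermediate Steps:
V = -14242 (V = -8 - 1*14234 = -8 - 14234 = -14242)
V - 1*41607 = -14242 - 1*41607 = -14242 - 41607 = -55849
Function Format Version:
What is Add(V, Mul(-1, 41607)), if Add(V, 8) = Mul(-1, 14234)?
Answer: -55849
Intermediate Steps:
V = -14242 (V = Add(-8, Mul(-1, 14234)) = Add(-8, -14234) = -14242)
Add(V, Mul(-1, 41607)) = Add(-14242, Mul(-1, 41607)) = Add(-14242, -41607) = -55849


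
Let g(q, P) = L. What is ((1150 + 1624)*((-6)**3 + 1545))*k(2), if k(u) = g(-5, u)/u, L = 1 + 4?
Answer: 9216615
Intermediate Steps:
L = 5
g(q, P) = 5
k(u) = 5/u
((1150 + 1624)*((-6)**3 + 1545))*k(2) = ((1150 + 1624)*((-6)**3 + 1545))*(5/2) = (2774*(-216 + 1545))*(5*(1/2)) = (2774*1329)*(5/2) = 3686646*(5/2) = 9216615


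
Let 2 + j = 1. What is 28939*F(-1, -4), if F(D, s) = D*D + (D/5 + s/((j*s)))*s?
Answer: 839231/5 ≈ 1.6785e+5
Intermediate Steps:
j = -1 (j = -2 + 1 = -1)
F(D, s) = D**2 + s*(-1 + D/5) (F(D, s) = D*D + (D/5 + s/((-s)))*s = D**2 + (D*(1/5) + s*(-1/s))*s = D**2 + (D/5 - 1)*s = D**2 + (-1 + D/5)*s = D**2 + s*(-1 + D/5))
28939*F(-1, -4) = 28939*((-1)**2 - 1*(-4) + (1/5)*(-1)*(-4)) = 28939*(1 + 4 + 4/5) = 28939*(29/5) = 839231/5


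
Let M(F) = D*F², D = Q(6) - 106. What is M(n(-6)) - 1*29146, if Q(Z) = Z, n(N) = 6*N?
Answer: -158746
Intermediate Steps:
D = -100 (D = 6 - 106 = -100)
M(F) = -100*F²
M(n(-6)) - 1*29146 = -100*(6*(-6))² - 1*29146 = -100*(-36)² - 29146 = -100*1296 - 29146 = -129600 - 29146 = -158746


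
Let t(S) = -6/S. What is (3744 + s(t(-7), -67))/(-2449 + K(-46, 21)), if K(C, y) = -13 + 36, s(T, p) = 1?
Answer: -3745/2426 ≈ -1.5437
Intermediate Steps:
K(C, y) = 23
(3744 + s(t(-7), -67))/(-2449 + K(-46, 21)) = (3744 + 1)/(-2449 + 23) = 3745/(-2426) = 3745*(-1/2426) = -3745/2426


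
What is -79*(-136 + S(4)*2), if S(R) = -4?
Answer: 11376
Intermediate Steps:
-79*(-136 + S(4)*2) = -79*(-136 - 4*2) = -79*(-136 - 8) = -79*(-144) = 11376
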